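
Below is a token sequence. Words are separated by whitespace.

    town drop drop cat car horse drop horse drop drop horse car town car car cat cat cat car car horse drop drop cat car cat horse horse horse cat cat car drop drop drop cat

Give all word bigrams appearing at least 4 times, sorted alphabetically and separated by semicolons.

Bigram counts meeting the condition (at least 4 times):
  cat car: 4
  drop drop: 5

cat car; drop drop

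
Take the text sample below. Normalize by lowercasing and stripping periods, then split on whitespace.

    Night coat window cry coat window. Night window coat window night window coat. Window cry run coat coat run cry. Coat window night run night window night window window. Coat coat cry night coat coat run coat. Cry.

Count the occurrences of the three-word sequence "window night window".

Scanning the 36 overlapping trigram windows for "window night window":
  position 6–8: window night window
  position 10–12: window night window
  position 26–28: window night window

3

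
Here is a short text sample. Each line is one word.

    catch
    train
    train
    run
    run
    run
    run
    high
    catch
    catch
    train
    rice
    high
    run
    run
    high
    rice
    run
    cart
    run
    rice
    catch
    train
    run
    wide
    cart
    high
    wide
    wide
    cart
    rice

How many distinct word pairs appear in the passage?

31 tokens → 30 bigram windows in total.
Repeated bigrams (each contributes count−1 duplicates):
  run run: 4
  catch train: 3
  run high: 2
  train run: 2
  wide cart: 2
8 duplicate windows → 30 − 8 = 22 distinct.

22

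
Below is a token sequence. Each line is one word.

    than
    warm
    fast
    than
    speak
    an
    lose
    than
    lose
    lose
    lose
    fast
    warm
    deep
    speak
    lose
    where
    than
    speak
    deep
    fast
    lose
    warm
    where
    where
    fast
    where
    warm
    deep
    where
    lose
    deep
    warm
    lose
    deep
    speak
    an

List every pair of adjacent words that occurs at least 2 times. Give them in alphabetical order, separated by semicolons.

Bigram counts meeting the condition (at least 2 times):
  deep speak: 2
  lose deep: 2
  lose lose: 2
  speak an: 2
  than speak: 2
  warm deep: 2

deep speak; lose deep; lose lose; speak an; than speak; warm deep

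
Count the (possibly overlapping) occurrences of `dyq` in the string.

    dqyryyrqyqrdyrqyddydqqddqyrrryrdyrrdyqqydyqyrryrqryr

2

Sliding a length-3 window over the 52 characters (50 positions):
  position 36–38: dyq
  position 41–43: dyq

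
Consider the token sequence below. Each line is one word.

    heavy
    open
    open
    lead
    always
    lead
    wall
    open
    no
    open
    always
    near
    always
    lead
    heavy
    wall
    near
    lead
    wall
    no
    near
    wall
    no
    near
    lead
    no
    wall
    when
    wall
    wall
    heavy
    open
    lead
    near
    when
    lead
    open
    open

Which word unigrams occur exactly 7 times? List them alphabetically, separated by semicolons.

lead; open; wall

Unigram counts meeting the condition (exactly 7 times):
  lead: 7
  open: 7
  wall: 7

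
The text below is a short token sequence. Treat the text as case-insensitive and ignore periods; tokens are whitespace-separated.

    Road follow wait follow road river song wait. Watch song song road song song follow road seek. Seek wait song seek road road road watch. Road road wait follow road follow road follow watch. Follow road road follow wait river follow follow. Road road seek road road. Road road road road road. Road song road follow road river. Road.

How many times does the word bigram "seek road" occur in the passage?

Scanning the 58 overlapping bigram windows for "seek road":
  position 21–22: seek road
  position 45–46: seek road

2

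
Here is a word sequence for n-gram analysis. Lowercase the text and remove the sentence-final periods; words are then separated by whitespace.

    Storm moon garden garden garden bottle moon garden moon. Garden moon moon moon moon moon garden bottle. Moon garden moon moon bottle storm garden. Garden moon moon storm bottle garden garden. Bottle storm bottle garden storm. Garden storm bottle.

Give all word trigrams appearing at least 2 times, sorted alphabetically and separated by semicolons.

Trigram counts meeting the condition (at least 2 times):
  bottle moon garden: 2
  garden bottle moon: 2
  garden garden bottle: 2
  garden moon moon: 3
  moon garden moon: 3
  moon moon moon: 3
  storm bottle garden: 2

bottle moon garden; garden bottle moon; garden garden bottle; garden moon moon; moon garden moon; moon moon moon; storm bottle garden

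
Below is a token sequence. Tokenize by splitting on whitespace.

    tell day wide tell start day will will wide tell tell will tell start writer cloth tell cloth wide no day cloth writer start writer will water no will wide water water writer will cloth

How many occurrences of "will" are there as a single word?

Scanning the 35 tokens for "will":
  position 7: will
  position 8: will
  position 12: will
  position 26: will
  position 29: will
  position 34: will

6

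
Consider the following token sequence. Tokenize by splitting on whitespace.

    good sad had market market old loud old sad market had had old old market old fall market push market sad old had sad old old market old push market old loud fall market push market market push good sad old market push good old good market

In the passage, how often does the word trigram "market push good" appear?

Scanning the 45 overlapping trigram windows for "market push good":
  position 37–39: market push good
  position 42–44: market push good

2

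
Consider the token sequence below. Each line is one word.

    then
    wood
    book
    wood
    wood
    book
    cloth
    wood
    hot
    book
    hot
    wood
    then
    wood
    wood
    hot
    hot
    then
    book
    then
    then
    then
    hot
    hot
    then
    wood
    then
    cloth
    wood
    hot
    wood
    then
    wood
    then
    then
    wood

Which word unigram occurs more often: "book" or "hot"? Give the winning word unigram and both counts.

"hot" (7 vs 4)

"book": 4 occurrences
"hot": 7 occurrences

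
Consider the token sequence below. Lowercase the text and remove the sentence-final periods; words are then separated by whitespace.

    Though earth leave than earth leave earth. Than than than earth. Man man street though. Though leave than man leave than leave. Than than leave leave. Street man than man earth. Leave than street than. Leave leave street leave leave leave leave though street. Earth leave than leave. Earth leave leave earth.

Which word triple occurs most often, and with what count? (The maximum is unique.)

"earth leave than", 3 times

Trigram frequencies (highest first):
  earth leave than: 3
  leave than leave: 2
  than leave leave: 2
  leave leave street: 2
  leave leave leave: 2
  though earth leave: 1
  … (38 more, each ≤ 1)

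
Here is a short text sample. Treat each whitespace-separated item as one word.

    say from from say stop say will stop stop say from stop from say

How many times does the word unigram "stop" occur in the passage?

4

Scanning the 14 tokens for "stop":
  position 5: stop
  position 8: stop
  position 9: stop
  position 12: stop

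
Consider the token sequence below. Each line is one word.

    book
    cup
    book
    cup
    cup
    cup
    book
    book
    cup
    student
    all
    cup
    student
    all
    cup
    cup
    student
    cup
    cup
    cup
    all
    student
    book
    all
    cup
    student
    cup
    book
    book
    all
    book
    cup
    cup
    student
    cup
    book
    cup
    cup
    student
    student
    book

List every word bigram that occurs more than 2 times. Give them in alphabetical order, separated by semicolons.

Bigram counts meeting the condition (more than 2 times):
  all cup: 3
  book cup: 5
  cup book: 4
  cup cup: 7
  cup student: 6
  student cup: 3

all cup; book cup; cup book; cup cup; cup student; student cup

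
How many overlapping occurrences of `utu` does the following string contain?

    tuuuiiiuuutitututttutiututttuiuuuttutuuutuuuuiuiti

4

Sliding a length-3 window over the 50 characters (48 positions):
  position 14–16: utu
  position 23–25: utu
  position 36–38: utu
  position 40–42: utu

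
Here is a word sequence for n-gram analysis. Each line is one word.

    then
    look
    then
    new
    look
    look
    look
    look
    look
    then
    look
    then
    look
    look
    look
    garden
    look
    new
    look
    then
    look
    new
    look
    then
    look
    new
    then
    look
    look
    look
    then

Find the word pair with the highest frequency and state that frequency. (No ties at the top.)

"look look", 8 times

Bigram frequencies (highest first):
  look look: 8
  then look: 6
  look then: 6
  new look: 3
  look new: 3
  then new: 1
  … (3 more, each ≤ 1)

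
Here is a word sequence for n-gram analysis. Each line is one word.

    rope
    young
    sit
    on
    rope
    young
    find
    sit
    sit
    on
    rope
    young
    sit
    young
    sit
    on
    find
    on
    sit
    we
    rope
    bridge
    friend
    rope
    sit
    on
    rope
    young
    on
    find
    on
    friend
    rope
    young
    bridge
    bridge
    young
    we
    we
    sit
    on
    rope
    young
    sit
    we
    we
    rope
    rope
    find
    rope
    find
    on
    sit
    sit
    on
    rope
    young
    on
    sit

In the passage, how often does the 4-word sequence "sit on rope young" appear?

Scanning the 56 overlapping 4-gram windows for "sit on rope young":
  position 3–6: sit on rope young
  position 9–12: sit on rope young
  position 25–28: sit on rope young
  position 40–43: sit on rope young
  position 54–57: sit on rope young

5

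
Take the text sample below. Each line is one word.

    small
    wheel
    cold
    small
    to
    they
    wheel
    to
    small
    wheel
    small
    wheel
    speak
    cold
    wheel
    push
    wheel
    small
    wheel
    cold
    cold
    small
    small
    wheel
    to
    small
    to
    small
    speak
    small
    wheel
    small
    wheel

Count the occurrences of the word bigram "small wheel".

7

Scanning the 32 overlapping bigram windows for "small wheel":
  position 1–2: small wheel
  position 9–10: small wheel
  position 11–12: small wheel
  position 18–19: small wheel
  position 23–24: small wheel
  position 30–31: small wheel
  position 32–33: small wheel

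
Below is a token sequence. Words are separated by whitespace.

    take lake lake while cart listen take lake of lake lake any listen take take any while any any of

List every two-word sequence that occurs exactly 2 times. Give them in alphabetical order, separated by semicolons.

Bigram counts meeting the condition (exactly 2 times):
  lake lake: 2
  listen take: 2
  take lake: 2

lake lake; listen take; take lake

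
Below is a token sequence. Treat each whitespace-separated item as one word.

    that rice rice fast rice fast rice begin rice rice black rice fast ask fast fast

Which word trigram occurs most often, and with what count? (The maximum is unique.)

"rice fast rice", 2 times

Trigram frequencies (highest first):
  rice fast rice: 2
  that rice rice: 1
  rice rice fast: 1
  fast rice fast: 1
  fast rice begin: 1
  rice begin rice: 1
  … (7 more, each ≤ 1)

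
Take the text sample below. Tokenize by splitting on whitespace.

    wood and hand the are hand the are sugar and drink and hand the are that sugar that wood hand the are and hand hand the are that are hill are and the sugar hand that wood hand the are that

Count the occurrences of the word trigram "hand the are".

6

Scanning the 39 overlapping trigram windows for "hand the are":
  position 3–5: hand the are
  position 6–8: hand the are
  position 13–15: hand the are
  position 20–22: hand the are
  position 25–27: hand the are
  position 38–40: hand the are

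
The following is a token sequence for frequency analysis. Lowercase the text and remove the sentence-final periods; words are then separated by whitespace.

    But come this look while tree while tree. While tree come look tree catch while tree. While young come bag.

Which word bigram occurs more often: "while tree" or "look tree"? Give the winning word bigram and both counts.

"while tree" (4 vs 1)

"while tree": 4 occurrences
"look tree": 1 occurrence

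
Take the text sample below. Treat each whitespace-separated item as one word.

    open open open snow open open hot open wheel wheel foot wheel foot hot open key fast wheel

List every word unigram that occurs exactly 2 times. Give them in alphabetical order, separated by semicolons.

Unigram counts meeting the condition (exactly 2 times):
  foot: 2
  hot: 2

foot; hot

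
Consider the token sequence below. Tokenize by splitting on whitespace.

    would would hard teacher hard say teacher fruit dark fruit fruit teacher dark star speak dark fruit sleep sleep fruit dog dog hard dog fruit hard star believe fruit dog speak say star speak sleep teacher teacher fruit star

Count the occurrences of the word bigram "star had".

Scanning the 38 overlapping bigram windows for "star had":
  (none found)

0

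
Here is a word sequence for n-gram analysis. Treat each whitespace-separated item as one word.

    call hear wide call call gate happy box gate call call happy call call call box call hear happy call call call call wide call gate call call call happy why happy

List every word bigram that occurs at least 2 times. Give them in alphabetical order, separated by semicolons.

call call; call gate; call happy; call hear; gate call; happy call; wide call

Bigram counts meeting the condition (at least 2 times):
  call call: 9
  call gate: 2
  call happy: 2
  call hear: 2
  gate call: 2
  happy call: 2
  wide call: 2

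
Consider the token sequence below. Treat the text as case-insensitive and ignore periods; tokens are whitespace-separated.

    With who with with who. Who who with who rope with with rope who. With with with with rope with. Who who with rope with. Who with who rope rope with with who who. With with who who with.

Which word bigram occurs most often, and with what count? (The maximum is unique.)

"with who", 8 times

Bigram frequencies (highest first):
  with who: 8
  who with: 7
  with with: 7
  who who: 5
  rope with: 4
  with rope: 3
  … (3 more, each ≤ 2)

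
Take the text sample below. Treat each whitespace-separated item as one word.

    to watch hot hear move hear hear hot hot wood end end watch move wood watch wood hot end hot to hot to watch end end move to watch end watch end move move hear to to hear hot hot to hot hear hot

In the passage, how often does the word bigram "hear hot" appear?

3

Scanning the 43 overlapping bigram windows for "hear hot":
  position 7–8: hear hot
  position 38–39: hear hot
  position 43–44: hear hot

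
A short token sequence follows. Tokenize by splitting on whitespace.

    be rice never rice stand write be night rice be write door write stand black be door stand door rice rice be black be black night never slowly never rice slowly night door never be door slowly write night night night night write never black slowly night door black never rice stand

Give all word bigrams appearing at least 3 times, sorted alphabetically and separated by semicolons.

Bigram counts meeting the condition (at least 3 times):
  never rice: 3
  night night: 3

never rice; night night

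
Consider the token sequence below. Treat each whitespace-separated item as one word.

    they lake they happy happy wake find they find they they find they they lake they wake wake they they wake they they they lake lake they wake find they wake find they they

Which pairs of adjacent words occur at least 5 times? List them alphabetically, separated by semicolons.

Bigram counts meeting the condition (at least 5 times):
  find they: 5
  they they: 6

find they; they they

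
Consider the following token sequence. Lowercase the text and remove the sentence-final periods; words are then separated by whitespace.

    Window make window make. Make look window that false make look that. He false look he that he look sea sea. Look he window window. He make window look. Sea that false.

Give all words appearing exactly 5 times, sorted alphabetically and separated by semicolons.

he; make

Unigram counts meeting the condition (exactly 5 times):
  he: 5
  make: 5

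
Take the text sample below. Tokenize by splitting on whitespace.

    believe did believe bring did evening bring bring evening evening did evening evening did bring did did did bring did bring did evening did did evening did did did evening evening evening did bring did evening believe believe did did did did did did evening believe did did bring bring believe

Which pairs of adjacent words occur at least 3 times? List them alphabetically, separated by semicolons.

believe did; bring did; did bring; did did; did evening; evening did; evening evening

Bigram counts meeting the condition (at least 3 times):
  believe did: 3
  bring did: 5
  did bring: 5
  did did: 11
  did evening: 7
  evening did: 5
  evening evening: 4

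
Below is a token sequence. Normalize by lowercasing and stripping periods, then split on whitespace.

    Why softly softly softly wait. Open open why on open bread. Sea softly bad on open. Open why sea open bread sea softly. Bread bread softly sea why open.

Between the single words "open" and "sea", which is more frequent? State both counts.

"open" (7 vs 4)

"open": 7 occurrences
"sea": 4 occurrences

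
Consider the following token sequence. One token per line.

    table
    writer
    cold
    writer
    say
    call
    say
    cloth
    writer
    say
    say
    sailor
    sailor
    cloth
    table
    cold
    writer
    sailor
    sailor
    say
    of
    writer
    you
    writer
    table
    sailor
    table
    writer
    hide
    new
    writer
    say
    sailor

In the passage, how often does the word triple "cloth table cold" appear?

Scanning the 31 overlapping trigram windows for "cloth table cold":
  position 14–16: cloth table cold

1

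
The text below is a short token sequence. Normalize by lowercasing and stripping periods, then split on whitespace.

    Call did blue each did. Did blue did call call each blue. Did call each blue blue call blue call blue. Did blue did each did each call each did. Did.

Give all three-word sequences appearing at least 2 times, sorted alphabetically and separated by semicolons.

blue call blue; blue did call; call each blue; did blue did; each did did

Trigram counts meeting the condition (at least 2 times):
  blue call blue: 2
  blue did call: 2
  call each blue: 2
  did blue did: 2
  each did did: 2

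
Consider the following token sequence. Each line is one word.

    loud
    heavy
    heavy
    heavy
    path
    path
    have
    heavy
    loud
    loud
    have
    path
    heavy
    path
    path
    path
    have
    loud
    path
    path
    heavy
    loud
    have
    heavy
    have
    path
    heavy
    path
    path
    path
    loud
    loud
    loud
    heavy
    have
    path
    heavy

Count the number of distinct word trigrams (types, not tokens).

37 tokens → 35 trigram windows in total.
Repeated trigrams (each contributes count−1 duplicates):
  have path heavy: 3
  heavy path path: 3
  heavy have path: 2
  path heavy path: 2
  path path have: 2
  path path path: 2
8 duplicate windows → 35 − 8 = 27 distinct.

27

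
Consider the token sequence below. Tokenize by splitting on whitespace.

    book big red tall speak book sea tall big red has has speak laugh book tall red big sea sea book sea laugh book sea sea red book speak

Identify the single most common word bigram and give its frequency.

Bigram frequencies (highest first):
  book sea: 3
  big red: 2
  laugh book: 2
  sea sea: 2
  book big: 1
  red tall: 1
  … (17 more, each ≤ 1)

"book sea", 3 times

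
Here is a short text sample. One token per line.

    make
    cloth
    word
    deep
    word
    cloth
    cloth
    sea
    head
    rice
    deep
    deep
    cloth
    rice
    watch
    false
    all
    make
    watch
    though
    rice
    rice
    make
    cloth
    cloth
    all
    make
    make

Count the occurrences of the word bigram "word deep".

Scanning the 27 overlapping bigram windows for "word deep":
  position 3–4: word deep

1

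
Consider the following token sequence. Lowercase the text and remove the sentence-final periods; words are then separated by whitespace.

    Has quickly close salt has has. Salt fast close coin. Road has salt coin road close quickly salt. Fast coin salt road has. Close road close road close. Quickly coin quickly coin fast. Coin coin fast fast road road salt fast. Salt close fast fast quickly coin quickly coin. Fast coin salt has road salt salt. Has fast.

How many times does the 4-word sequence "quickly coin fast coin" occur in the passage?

2

Scanning the 55 overlapping 4-gram windows for "quickly coin fast coin":
  position 31–34: quickly coin fast coin
  position 48–51: quickly coin fast coin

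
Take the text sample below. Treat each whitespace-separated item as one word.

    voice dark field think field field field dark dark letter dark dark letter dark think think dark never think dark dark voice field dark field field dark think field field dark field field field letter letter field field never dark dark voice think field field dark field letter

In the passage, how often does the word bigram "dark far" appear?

0

Scanning the 47 overlapping bigram windows for "dark far":
  (none found)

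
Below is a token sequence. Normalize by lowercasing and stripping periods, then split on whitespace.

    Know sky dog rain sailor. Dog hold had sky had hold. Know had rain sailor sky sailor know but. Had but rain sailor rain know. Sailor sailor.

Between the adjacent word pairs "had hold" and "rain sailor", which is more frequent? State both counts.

"rain sailor" (3 vs 1)

"had hold": 1 occurrence
"rain sailor": 3 occurrences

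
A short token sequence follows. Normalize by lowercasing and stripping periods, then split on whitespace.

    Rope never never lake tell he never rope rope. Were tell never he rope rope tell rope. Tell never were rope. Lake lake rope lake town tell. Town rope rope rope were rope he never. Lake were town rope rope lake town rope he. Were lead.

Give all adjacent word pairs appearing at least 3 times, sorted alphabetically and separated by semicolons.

rope lake; rope rope; town rope

Bigram counts meeting the condition (at least 3 times):
  rope lake: 3
  rope rope: 5
  town rope: 3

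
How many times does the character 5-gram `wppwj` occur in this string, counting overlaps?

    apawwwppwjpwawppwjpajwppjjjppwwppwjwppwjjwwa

Sliding a length-5 window over the 44 characters (40 positions):
  position 6–10: wppwj
  position 14–18: wppwj
  position 31–35: wppwj
  position 36–40: wppwj

4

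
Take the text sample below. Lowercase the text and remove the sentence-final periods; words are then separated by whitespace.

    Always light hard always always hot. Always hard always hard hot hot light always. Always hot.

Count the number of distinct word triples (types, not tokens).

13

16 tokens → 14 trigram windows in total.
Repeated trigrams (each contributes count−1 duplicates):
  always always hot: 2
1 duplicate windows → 14 − 1 = 13 distinct.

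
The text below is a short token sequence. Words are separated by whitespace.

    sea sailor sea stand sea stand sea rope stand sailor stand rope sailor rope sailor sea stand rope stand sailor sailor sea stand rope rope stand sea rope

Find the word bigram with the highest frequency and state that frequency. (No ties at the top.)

"sea stand", 4 times

Bigram frequencies (highest first):
  sea stand: 4
  sailor sea: 3
  stand sea: 3
  rope stand: 3
  stand rope: 3
  sea rope: 2
  … (7 more, each ≤ 2)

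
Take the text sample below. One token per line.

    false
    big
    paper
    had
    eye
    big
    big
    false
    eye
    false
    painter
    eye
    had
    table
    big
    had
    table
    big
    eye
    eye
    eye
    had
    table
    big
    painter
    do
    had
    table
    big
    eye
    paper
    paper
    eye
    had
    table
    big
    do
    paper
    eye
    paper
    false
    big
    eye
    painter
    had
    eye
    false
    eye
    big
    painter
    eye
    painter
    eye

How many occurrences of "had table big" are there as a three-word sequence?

5

Scanning the 51 overlapping trigram windows for "had table big":
  position 13–15: had table big
  position 16–18: had table big
  position 22–24: had table big
  position 27–29: had table big
  position 34–36: had table big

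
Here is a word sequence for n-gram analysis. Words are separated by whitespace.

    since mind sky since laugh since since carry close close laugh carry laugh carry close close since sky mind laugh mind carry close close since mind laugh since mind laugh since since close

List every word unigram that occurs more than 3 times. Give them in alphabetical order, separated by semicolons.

Unigram counts meeting the condition (more than 3 times):
  carry: 4
  close: 7
  laugh: 6
  mind: 5
  since: 9

carry; close; laugh; mind; since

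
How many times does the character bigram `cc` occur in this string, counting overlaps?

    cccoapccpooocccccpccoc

Sliding a length-2 window over the 22 characters (21 positions):
  position 1–2: cc
  position 2–3: cc
  position 7–8: cc
  position 13–14: cc
  position 14–15: cc
  position 15–16: cc
  position 16–17: cc
  position 19–20: cc

8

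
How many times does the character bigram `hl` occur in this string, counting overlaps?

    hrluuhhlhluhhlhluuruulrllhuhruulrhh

Sliding a length-2 window over the 35 characters (34 positions):
  position 7–8: hl
  position 9–10: hl
  position 13–14: hl
  position 15–16: hl

4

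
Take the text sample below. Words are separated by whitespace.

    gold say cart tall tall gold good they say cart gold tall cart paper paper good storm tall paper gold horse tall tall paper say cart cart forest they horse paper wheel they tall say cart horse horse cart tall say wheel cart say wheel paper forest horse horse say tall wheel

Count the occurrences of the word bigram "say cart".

4

Scanning the 51 overlapping bigram windows for "say cart":
  position 2–3: say cart
  position 9–10: say cart
  position 25–26: say cart
  position 35–36: say cart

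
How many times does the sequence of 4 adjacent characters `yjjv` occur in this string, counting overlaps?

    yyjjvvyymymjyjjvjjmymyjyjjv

Sliding a length-4 window over the 27 characters (24 positions):
  position 2–5: yjjv
  position 13–16: yjjv
  position 24–27: yjjv

3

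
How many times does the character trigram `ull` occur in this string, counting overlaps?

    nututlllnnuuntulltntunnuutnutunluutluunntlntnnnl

1

Sliding a length-3 window over the 48 characters (46 positions):
  position 15–17: ull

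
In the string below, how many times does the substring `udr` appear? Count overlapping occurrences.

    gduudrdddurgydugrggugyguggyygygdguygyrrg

1

Sliding a length-3 window over the 40 characters (38 positions):
  position 4–6: udr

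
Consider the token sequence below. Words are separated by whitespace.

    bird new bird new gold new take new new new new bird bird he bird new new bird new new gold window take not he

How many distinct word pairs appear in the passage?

14

25 tokens → 24 bigram windows in total.
Repeated bigrams (each contributes count−1 duplicates):
  new new: 5
  bird new: 4
  new bird: 3
  new gold: 2
10 duplicate windows → 24 − 10 = 14 distinct.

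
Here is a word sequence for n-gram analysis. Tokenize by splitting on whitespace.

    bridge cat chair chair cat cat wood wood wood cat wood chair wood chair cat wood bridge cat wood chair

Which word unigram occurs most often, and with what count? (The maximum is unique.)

Unigram frequencies (highest first):
  wood: 7
  cat: 6
  chair: 5
  bridge: 2

"wood", 7 times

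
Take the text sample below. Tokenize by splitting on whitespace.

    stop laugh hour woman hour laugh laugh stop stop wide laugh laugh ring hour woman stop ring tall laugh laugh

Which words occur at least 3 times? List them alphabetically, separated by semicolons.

hour; laugh; stop

Unigram counts meeting the condition (at least 3 times):
  hour: 3
  laugh: 7
  stop: 4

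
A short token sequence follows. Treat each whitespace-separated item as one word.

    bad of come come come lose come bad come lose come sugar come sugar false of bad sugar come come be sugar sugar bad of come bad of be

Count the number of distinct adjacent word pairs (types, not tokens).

29 tokens → 28 bigram windows in total.
Repeated bigrams (each contributes count−1 duplicates):
  bad of: 3
  come come: 3
  come bad: 2
  come lose: 2
  come sugar: 2
  lose come: 2
  of come: 2
  sugar come: 2
10 duplicate windows → 28 − 10 = 18 distinct.

18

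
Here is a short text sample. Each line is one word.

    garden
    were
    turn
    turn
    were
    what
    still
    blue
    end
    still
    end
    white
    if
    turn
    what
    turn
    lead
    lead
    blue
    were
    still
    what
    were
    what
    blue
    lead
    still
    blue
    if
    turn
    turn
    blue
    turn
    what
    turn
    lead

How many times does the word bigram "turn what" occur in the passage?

Scanning the 35 overlapping bigram windows for "turn what":
  position 14–15: turn what
  position 33–34: turn what

2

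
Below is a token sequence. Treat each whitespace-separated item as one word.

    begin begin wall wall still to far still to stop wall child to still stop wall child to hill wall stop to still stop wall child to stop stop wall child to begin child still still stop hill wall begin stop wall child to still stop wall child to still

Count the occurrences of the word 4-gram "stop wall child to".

Scanning the 47 overlapping 4-gram windows for "stop wall child to":
  position 10–13: stop wall child to
  position 15–18: stop wall child to
  position 24–27: stop wall child to
  position 29–32: stop wall child to
  position 41–44: stop wall child to
  position 46–49: stop wall child to

6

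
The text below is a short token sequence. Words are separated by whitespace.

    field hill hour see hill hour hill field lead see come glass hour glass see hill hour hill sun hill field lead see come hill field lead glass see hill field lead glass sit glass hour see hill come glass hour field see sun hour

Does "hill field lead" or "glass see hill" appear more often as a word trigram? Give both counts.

"hill field lead": 4 occurrences
"glass see hill": 2 occurrences

"hill field lead" (4 vs 2)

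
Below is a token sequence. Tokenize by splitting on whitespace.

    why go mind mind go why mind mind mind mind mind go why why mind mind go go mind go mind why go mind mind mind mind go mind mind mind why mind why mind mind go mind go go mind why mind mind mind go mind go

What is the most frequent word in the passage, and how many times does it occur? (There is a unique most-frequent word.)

Unigram frequencies (highest first):
  mind: 27
  go: 13
  why: 8

"mind", 27 times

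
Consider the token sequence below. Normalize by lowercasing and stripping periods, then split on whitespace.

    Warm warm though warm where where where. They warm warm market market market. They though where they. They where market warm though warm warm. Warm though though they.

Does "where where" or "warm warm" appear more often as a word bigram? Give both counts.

"where where": 2 occurrences
"warm warm": 4 occurrences

"warm warm" (4 vs 2)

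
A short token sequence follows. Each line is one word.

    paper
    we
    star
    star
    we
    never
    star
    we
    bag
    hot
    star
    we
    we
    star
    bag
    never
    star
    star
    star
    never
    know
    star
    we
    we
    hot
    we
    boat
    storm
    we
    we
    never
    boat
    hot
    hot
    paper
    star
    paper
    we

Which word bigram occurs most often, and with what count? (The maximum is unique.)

Bigram frequencies (highest first):
  star we: 4
  star star: 3
  we we: 3
  paper we: 2
  we star: 2
  we never: 2
  … (20 more, each ≤ 2)

"star we", 4 times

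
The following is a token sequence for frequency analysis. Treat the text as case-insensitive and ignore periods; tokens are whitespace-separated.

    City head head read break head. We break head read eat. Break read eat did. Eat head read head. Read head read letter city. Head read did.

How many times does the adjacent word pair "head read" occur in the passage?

6

Scanning the 26 overlapping bigram windows for "head read":
  position 3–4: head read
  position 9–10: head read
  position 17–18: head read
  position 19–20: head read
  position 21–22: head read
  position 25–26: head read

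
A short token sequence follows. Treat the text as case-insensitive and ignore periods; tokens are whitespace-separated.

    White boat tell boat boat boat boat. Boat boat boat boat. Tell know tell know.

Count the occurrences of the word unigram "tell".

Scanning the 15 tokens for "tell":
  position 3: tell
  position 12: tell
  position 14: tell

3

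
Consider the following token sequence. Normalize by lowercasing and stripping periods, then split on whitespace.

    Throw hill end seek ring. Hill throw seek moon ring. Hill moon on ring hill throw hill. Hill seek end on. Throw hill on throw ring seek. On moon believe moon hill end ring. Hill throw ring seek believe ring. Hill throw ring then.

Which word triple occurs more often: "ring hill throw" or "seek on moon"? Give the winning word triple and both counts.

"ring hill throw" (4 vs 1)

"ring hill throw": 4 occurrences
"seek on moon": 1 occurrence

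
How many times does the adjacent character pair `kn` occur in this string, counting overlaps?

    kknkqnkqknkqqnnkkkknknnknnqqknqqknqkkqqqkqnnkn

8

Sliding a length-2 window over the 46 characters (45 positions):
  position 2–3: kn
  position 9–10: kn
  position 19–20: kn
  position 21–22: kn
  position 24–25: kn
  position 29–30: kn
  position 33–34: kn
  position 45–46: kn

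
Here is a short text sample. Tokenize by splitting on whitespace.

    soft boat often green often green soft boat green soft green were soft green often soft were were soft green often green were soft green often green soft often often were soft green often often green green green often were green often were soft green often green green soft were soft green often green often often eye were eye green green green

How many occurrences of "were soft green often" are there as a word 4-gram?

Scanning the 59 overlapping 4-gram windows for "were soft green often":
  position 12–15: were soft green often
  position 18–21: were soft green often
  position 23–26: were soft green often
  position 31–34: were soft green often
  position 43–46: were soft green often
  position 50–53: were soft green often

6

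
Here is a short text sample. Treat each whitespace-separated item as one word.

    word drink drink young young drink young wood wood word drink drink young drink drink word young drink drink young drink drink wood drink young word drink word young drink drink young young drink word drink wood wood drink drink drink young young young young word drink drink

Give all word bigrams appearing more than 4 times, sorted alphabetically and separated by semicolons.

drink drink; drink young; word drink; young drink; young young

Bigram counts meeting the condition (more than 4 times):
  drink drink: 9
  drink young: 7
  word drink: 5
  young drink: 6
  young young: 5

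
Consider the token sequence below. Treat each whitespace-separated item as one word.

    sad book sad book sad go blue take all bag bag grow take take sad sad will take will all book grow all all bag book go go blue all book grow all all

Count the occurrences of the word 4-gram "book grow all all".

2

Scanning the 31 overlapping 4-gram windows for "book grow all all":
  position 21–24: book grow all all
  position 31–34: book grow all all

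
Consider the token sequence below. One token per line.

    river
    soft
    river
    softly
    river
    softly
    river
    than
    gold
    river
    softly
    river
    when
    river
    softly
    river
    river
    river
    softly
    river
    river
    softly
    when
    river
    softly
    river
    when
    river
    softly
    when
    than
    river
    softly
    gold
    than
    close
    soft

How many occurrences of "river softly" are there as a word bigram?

Scanning the 36 overlapping bigram windows for "river softly":
  position 3–4: river softly
  position 5–6: river softly
  position 10–11: river softly
  position 14–15: river softly
  position 18–19: river softly
  position 21–22: river softly
  position 24–25: river softly
  position 28–29: river softly
  position 32–33: river softly

9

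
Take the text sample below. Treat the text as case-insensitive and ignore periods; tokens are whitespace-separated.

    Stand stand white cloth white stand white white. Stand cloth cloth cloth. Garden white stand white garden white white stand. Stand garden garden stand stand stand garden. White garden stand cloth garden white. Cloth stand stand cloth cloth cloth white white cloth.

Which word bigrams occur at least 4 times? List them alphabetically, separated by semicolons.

Bigram counts meeting the condition (at least 4 times):
  cloth cloth: 4
  garden white: 4
  stand stand: 5
  white stand: 4

cloth cloth; garden white; stand stand; white stand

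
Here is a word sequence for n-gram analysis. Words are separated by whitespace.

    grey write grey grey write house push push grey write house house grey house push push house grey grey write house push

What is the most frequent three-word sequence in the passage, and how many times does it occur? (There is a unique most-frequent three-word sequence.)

"grey write house", 3 times

Trigram frequencies (highest first):
  grey write house: 3
  grey grey write: 2
  write house push: 2
  house push push: 2
  grey write grey: 1
  write grey grey: 1
  … (9 more, each ≤ 1)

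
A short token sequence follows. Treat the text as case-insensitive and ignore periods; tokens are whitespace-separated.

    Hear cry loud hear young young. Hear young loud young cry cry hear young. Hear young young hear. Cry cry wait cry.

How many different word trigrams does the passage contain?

17

22 tokens → 20 trigram windows in total.
Repeated trigrams (each contributes count−1 duplicates):
  hear young young: 2
  young hear young: 2
  young young hear: 2
3 duplicate windows → 20 − 3 = 17 distinct.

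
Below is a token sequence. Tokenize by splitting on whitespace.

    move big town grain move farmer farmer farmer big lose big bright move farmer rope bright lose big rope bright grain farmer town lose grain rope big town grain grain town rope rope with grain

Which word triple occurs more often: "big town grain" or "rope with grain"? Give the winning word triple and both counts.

"big town grain": 2 occurrences
"rope with grain": 1 occurrence

"big town grain" (2 vs 1)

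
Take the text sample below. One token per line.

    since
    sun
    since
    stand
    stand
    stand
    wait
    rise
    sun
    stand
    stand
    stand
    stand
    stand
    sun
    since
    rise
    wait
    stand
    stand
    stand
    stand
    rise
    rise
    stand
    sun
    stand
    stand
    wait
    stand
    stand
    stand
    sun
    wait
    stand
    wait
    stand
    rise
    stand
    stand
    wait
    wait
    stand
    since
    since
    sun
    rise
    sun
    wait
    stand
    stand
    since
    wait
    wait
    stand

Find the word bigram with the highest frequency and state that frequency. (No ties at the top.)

Bigram frequencies (highest first):
  stand stand: 14
  wait stand: 7
  stand wait: 4
  stand sun: 3
  since sun: 2
  sun since: 2
  … (15 more, each ≤ 2)

"stand stand", 14 times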